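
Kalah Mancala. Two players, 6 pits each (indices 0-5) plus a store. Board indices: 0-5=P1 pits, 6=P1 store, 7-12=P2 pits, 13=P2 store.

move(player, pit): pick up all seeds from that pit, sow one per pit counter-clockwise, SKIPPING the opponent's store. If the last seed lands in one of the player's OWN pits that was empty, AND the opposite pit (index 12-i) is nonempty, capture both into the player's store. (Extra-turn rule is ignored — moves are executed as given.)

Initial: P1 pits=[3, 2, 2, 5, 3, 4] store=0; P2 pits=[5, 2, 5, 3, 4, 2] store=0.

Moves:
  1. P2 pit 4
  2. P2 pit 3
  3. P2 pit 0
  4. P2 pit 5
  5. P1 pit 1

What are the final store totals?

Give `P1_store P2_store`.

Move 1: P2 pit4 -> P1=[4,3,2,5,3,4](0) P2=[5,2,5,3,0,3](1)
Move 2: P2 pit3 -> P1=[4,3,2,5,3,4](0) P2=[5,2,5,0,1,4](2)
Move 3: P2 pit0 -> P1=[4,3,2,5,3,4](0) P2=[0,3,6,1,2,5](2)
Move 4: P2 pit5 -> P1=[5,4,3,6,3,4](0) P2=[0,3,6,1,2,0](3)
Move 5: P1 pit1 -> P1=[5,0,4,7,4,5](0) P2=[0,3,6,1,2,0](3)

Answer: 0 3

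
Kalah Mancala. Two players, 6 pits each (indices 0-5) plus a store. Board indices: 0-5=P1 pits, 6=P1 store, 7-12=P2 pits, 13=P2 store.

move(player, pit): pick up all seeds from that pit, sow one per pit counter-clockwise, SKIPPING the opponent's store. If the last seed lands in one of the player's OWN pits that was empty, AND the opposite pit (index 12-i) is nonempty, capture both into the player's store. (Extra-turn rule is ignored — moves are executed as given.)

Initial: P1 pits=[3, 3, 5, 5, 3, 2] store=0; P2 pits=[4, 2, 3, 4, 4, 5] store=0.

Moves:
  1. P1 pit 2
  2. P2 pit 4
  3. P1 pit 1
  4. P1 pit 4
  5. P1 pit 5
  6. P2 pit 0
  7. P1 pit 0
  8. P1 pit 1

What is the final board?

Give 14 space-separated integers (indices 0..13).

Answer: 0 0 3 8 1 1 3 0 5 6 6 1 7 2

Derivation:
Move 1: P1 pit2 -> P1=[3,3,0,6,4,3](1) P2=[5,2,3,4,4,5](0)
Move 2: P2 pit4 -> P1=[4,4,0,6,4,3](1) P2=[5,2,3,4,0,6](1)
Move 3: P1 pit1 -> P1=[4,0,1,7,5,4](1) P2=[5,2,3,4,0,6](1)
Move 4: P1 pit4 -> P1=[4,0,1,7,0,5](2) P2=[6,3,4,4,0,6](1)
Move 5: P1 pit5 -> P1=[4,0,1,7,0,0](3) P2=[7,4,5,5,0,6](1)
Move 6: P2 pit0 -> P1=[5,0,1,7,0,0](3) P2=[0,5,6,6,1,7](2)
Move 7: P1 pit0 -> P1=[0,1,2,8,1,1](3) P2=[0,5,6,6,1,7](2)
Move 8: P1 pit1 -> P1=[0,0,3,8,1,1](3) P2=[0,5,6,6,1,7](2)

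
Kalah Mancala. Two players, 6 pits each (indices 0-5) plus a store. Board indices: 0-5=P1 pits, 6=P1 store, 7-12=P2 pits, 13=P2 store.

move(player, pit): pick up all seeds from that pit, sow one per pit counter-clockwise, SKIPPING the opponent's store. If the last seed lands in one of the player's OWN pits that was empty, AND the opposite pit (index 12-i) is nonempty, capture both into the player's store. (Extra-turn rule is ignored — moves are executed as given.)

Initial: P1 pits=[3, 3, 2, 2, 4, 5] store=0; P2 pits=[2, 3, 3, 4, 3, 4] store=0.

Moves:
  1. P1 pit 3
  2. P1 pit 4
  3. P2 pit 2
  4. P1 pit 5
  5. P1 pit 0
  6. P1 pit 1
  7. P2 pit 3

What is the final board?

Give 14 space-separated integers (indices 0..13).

Move 1: P1 pit3 -> P1=[3,3,2,0,5,6](0) P2=[2,3,3,4,3,4](0)
Move 2: P1 pit4 -> P1=[3,3,2,0,0,7](1) P2=[3,4,4,4,3,4](0)
Move 3: P2 pit2 -> P1=[3,3,2,0,0,7](1) P2=[3,4,0,5,4,5](1)
Move 4: P1 pit5 -> P1=[3,3,2,0,0,0](2) P2=[4,5,1,6,5,6](1)
Move 5: P1 pit0 -> P1=[0,4,3,0,0,0](4) P2=[4,5,0,6,5,6](1)
Move 6: P1 pit1 -> P1=[0,0,4,1,1,0](9) P2=[0,5,0,6,5,6](1)
Move 7: P2 pit3 -> P1=[1,1,5,1,1,0](9) P2=[0,5,0,0,6,7](2)

Answer: 1 1 5 1 1 0 9 0 5 0 0 6 7 2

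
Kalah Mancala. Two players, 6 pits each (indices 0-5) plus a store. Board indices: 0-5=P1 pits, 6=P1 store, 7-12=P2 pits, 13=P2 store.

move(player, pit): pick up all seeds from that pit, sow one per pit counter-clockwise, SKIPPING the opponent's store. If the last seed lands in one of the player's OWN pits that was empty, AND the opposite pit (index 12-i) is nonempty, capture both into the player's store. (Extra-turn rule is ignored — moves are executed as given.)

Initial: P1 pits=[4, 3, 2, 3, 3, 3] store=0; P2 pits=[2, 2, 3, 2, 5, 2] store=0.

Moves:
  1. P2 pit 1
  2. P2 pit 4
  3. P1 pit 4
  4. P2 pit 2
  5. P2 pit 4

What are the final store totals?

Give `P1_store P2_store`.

Answer: 1 2

Derivation:
Move 1: P2 pit1 -> P1=[4,3,2,3,3,3](0) P2=[2,0,4,3,5,2](0)
Move 2: P2 pit4 -> P1=[5,4,3,3,3,3](0) P2=[2,0,4,3,0,3](1)
Move 3: P1 pit4 -> P1=[5,4,3,3,0,4](1) P2=[3,0,4,3,0,3](1)
Move 4: P2 pit2 -> P1=[5,4,3,3,0,4](1) P2=[3,0,0,4,1,4](2)
Move 5: P2 pit4 -> P1=[5,4,3,3,0,4](1) P2=[3,0,0,4,0,5](2)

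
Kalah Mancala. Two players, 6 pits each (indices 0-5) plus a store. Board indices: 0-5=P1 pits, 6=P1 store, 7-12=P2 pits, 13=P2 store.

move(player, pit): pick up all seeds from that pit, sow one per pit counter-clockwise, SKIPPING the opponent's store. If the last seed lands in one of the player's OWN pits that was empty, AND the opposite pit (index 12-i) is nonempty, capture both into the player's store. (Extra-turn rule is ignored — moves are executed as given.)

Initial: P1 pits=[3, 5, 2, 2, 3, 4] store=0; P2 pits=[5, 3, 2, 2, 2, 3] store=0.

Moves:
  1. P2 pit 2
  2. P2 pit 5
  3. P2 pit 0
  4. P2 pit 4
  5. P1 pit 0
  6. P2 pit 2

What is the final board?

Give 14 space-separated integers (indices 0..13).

Answer: 0 8 2 2 3 4 0 0 4 0 5 0 1 7

Derivation:
Move 1: P2 pit2 -> P1=[3,5,2,2,3,4](0) P2=[5,3,0,3,3,3](0)
Move 2: P2 pit5 -> P1=[4,6,2,2,3,4](0) P2=[5,3,0,3,3,0](1)
Move 3: P2 pit0 -> P1=[0,6,2,2,3,4](0) P2=[0,4,1,4,4,0](6)
Move 4: P2 pit4 -> P1=[1,7,2,2,3,4](0) P2=[0,4,1,4,0,1](7)
Move 5: P1 pit0 -> P1=[0,8,2,2,3,4](0) P2=[0,4,1,4,0,1](7)
Move 6: P2 pit2 -> P1=[0,8,2,2,3,4](0) P2=[0,4,0,5,0,1](7)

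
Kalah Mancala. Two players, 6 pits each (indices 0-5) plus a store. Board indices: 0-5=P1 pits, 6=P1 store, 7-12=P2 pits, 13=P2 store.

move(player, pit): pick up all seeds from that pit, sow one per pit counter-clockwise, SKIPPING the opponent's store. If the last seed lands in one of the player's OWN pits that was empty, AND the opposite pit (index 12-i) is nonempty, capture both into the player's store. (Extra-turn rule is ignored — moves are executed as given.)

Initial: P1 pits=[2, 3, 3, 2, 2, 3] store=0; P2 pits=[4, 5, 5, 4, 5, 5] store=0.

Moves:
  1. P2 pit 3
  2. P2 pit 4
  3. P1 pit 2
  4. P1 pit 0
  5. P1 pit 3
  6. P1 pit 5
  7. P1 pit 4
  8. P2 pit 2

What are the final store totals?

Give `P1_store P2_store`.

Move 1: P2 pit3 -> P1=[3,3,3,2,2,3](0) P2=[4,5,5,0,6,6](1)
Move 2: P2 pit4 -> P1=[4,4,4,3,2,3](0) P2=[4,5,5,0,0,7](2)
Move 3: P1 pit2 -> P1=[4,4,0,4,3,4](1) P2=[4,5,5,0,0,7](2)
Move 4: P1 pit0 -> P1=[0,5,1,5,4,4](1) P2=[4,5,5,0,0,7](2)
Move 5: P1 pit3 -> P1=[0,5,1,0,5,5](2) P2=[5,6,5,0,0,7](2)
Move 6: P1 pit5 -> P1=[0,5,1,0,5,0](3) P2=[6,7,6,1,0,7](2)
Move 7: P1 pit4 -> P1=[0,5,1,0,0,1](4) P2=[7,8,7,1,0,7](2)
Move 8: P2 pit2 -> P1=[1,6,2,0,0,1](4) P2=[7,8,0,2,1,8](3)

Answer: 4 3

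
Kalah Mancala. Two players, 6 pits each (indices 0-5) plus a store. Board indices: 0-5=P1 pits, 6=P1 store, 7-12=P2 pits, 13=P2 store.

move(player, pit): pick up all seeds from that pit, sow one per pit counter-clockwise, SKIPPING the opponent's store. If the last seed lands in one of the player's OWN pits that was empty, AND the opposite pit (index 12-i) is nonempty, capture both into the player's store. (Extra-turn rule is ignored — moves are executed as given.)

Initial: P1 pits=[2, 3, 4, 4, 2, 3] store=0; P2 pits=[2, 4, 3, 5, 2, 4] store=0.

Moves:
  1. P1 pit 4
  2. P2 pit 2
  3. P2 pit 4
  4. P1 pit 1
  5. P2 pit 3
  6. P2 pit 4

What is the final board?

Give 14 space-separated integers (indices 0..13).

Move 1: P1 pit4 -> P1=[2,3,4,4,0,4](1) P2=[2,4,3,5,2,4](0)
Move 2: P2 pit2 -> P1=[2,3,4,4,0,4](1) P2=[2,4,0,6,3,5](0)
Move 3: P2 pit4 -> P1=[3,3,4,4,0,4](1) P2=[2,4,0,6,0,6](1)
Move 4: P1 pit1 -> P1=[3,0,5,5,0,4](6) P2=[2,0,0,6,0,6](1)
Move 5: P2 pit3 -> P1=[4,1,6,5,0,4](6) P2=[2,0,0,0,1,7](2)
Move 6: P2 pit4 -> P1=[4,1,6,5,0,4](6) P2=[2,0,0,0,0,8](2)

Answer: 4 1 6 5 0 4 6 2 0 0 0 0 8 2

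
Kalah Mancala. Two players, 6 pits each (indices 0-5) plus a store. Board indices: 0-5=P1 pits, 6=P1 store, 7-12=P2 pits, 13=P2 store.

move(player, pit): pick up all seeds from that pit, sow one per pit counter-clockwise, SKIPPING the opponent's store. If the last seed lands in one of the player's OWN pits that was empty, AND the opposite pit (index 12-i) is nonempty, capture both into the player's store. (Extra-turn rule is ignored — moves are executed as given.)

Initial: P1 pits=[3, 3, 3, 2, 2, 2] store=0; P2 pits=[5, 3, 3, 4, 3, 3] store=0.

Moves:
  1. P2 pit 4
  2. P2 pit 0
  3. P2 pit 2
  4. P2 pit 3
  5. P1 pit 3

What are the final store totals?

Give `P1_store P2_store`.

Answer: 0 3

Derivation:
Move 1: P2 pit4 -> P1=[4,3,3,2,2,2](0) P2=[5,3,3,4,0,4](1)
Move 2: P2 pit0 -> P1=[4,3,3,2,2,2](0) P2=[0,4,4,5,1,5](1)
Move 3: P2 pit2 -> P1=[4,3,3,2,2,2](0) P2=[0,4,0,6,2,6](2)
Move 4: P2 pit3 -> P1=[5,4,4,2,2,2](0) P2=[0,4,0,0,3,7](3)
Move 5: P1 pit3 -> P1=[5,4,4,0,3,3](0) P2=[0,4,0,0,3,7](3)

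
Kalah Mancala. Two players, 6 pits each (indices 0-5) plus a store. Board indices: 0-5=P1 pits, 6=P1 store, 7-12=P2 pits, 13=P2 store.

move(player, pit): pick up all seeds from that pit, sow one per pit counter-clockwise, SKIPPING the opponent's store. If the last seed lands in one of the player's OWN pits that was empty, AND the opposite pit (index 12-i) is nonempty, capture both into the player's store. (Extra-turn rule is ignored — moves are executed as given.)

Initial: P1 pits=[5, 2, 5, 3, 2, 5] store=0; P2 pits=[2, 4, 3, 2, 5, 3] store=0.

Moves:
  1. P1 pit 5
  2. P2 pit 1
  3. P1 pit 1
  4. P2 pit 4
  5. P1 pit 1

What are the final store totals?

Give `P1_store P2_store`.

Move 1: P1 pit5 -> P1=[5,2,5,3,2,0](1) P2=[3,5,4,3,5,3](0)
Move 2: P2 pit1 -> P1=[5,2,5,3,2,0](1) P2=[3,0,5,4,6,4](1)
Move 3: P1 pit1 -> P1=[5,0,6,4,2,0](1) P2=[3,0,5,4,6,4](1)
Move 4: P2 pit4 -> P1=[6,1,7,5,2,0](1) P2=[3,0,5,4,0,5](2)
Move 5: P1 pit1 -> P1=[6,0,8,5,2,0](1) P2=[3,0,5,4,0,5](2)

Answer: 1 2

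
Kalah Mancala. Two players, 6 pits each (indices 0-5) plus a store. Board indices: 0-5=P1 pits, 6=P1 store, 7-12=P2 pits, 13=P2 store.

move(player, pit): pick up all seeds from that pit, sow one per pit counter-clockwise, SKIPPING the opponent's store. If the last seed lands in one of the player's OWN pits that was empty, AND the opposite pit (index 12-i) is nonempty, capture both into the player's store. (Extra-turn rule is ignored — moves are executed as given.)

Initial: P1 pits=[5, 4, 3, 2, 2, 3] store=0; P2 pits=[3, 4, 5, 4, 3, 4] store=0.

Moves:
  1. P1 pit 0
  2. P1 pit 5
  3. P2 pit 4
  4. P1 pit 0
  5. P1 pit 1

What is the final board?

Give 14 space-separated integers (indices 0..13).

Move 1: P1 pit0 -> P1=[0,5,4,3,3,4](0) P2=[3,4,5,4,3,4](0)
Move 2: P1 pit5 -> P1=[0,5,4,3,3,0](1) P2=[4,5,6,4,3,4](0)
Move 3: P2 pit4 -> P1=[1,5,4,3,3,0](1) P2=[4,5,6,4,0,5](1)
Move 4: P1 pit0 -> P1=[0,6,4,3,3,0](1) P2=[4,5,6,4,0,5](1)
Move 5: P1 pit1 -> P1=[0,0,5,4,4,1](2) P2=[5,5,6,4,0,5](1)

Answer: 0 0 5 4 4 1 2 5 5 6 4 0 5 1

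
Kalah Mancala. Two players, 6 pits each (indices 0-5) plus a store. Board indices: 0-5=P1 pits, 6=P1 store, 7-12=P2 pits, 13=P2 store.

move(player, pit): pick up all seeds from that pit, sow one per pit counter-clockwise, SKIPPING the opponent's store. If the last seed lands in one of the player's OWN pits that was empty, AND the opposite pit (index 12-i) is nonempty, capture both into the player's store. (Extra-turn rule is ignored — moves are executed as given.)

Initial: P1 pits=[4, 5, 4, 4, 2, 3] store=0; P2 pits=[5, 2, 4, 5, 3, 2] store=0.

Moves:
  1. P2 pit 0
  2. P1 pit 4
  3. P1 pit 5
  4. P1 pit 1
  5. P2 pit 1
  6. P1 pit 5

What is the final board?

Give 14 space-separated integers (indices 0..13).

Answer: 4 0 5 5 1 0 4 1 0 7 7 5 4 0

Derivation:
Move 1: P2 pit0 -> P1=[4,5,4,4,2,3](0) P2=[0,3,5,6,4,3](0)
Move 2: P1 pit4 -> P1=[4,5,4,4,0,4](1) P2=[0,3,5,6,4,3](0)
Move 3: P1 pit5 -> P1=[4,5,4,4,0,0](2) P2=[1,4,6,6,4,3](0)
Move 4: P1 pit1 -> P1=[4,0,5,5,1,1](3) P2=[1,4,6,6,4,3](0)
Move 5: P2 pit1 -> P1=[4,0,5,5,1,1](3) P2=[1,0,7,7,5,4](0)
Move 6: P1 pit5 -> P1=[4,0,5,5,1,0](4) P2=[1,0,7,7,5,4](0)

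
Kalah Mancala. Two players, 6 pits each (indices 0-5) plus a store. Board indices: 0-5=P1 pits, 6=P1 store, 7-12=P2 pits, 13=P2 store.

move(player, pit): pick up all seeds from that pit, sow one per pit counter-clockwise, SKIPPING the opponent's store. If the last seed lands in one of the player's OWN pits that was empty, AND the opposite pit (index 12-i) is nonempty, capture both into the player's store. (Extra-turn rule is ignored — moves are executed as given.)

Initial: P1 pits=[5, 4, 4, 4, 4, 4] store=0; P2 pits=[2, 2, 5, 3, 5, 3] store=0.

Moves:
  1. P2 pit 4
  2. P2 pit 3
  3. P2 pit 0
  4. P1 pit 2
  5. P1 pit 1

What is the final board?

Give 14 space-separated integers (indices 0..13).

Move 1: P2 pit4 -> P1=[6,5,5,4,4,4](0) P2=[2,2,5,3,0,4](1)
Move 2: P2 pit3 -> P1=[6,5,5,4,4,4](0) P2=[2,2,5,0,1,5](2)
Move 3: P2 pit0 -> P1=[6,5,5,4,4,4](0) P2=[0,3,6,0,1,5](2)
Move 4: P1 pit2 -> P1=[6,5,0,5,5,5](1) P2=[1,3,6,0,1,5](2)
Move 5: P1 pit1 -> P1=[6,0,1,6,6,6](2) P2=[1,3,6,0,1,5](2)

Answer: 6 0 1 6 6 6 2 1 3 6 0 1 5 2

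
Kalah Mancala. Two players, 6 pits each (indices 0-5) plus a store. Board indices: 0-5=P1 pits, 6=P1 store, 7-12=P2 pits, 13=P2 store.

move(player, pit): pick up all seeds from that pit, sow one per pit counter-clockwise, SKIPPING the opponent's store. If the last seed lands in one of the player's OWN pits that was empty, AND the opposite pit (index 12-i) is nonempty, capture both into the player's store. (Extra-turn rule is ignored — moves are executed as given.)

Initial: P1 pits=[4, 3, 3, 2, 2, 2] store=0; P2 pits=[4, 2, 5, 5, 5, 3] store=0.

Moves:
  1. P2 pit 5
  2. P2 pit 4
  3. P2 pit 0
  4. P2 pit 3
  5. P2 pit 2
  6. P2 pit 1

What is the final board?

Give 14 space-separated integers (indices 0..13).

Answer: 8 2 5 2 2 2 0 0 0 1 2 3 3 10

Derivation:
Move 1: P2 pit5 -> P1=[5,4,3,2,2,2](0) P2=[4,2,5,5,5,0](1)
Move 2: P2 pit4 -> P1=[6,5,4,2,2,2](0) P2=[4,2,5,5,0,1](2)
Move 3: P2 pit0 -> P1=[6,0,4,2,2,2](0) P2=[0,3,6,6,0,1](8)
Move 4: P2 pit3 -> P1=[7,1,5,2,2,2](0) P2=[0,3,6,0,1,2](9)
Move 5: P2 pit2 -> P1=[8,2,5,2,2,2](0) P2=[0,3,0,1,2,3](10)
Move 6: P2 pit1 -> P1=[8,2,5,2,2,2](0) P2=[0,0,1,2,3,3](10)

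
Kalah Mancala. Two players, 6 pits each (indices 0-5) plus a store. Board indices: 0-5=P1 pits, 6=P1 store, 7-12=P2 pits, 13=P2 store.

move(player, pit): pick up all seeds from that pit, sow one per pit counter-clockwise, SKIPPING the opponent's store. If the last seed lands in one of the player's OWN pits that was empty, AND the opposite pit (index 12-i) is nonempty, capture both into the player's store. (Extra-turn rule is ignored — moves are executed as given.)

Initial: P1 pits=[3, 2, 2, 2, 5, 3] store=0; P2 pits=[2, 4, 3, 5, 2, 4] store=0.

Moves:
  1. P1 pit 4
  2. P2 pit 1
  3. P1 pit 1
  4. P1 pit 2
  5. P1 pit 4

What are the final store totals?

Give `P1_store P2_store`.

Answer: 1 1

Derivation:
Move 1: P1 pit4 -> P1=[3,2,2,2,0,4](1) P2=[3,5,4,5,2,4](0)
Move 2: P2 pit1 -> P1=[3,2,2,2,0,4](1) P2=[3,0,5,6,3,5](1)
Move 3: P1 pit1 -> P1=[3,0,3,3,0,4](1) P2=[3,0,5,6,3,5](1)
Move 4: P1 pit2 -> P1=[3,0,0,4,1,5](1) P2=[3,0,5,6,3,5](1)
Move 5: P1 pit4 -> P1=[3,0,0,4,0,6](1) P2=[3,0,5,6,3,5](1)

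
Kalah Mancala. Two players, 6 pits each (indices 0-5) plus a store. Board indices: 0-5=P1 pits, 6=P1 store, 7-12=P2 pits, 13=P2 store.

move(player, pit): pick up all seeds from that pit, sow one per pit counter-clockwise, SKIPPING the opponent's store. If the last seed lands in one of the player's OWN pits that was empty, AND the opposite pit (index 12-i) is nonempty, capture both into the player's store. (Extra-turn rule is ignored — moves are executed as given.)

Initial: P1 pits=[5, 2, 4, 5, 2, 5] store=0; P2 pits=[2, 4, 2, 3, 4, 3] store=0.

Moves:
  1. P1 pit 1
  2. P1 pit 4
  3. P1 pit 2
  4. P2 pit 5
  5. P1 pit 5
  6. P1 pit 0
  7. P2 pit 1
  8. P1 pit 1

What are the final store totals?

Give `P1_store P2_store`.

Move 1: P1 pit1 -> P1=[5,0,5,6,2,5](0) P2=[2,4,2,3,4,3](0)
Move 2: P1 pit4 -> P1=[5,0,5,6,0,6](1) P2=[2,4,2,3,4,3](0)
Move 3: P1 pit2 -> P1=[5,0,0,7,1,7](2) P2=[3,4,2,3,4,3](0)
Move 4: P2 pit5 -> P1=[6,1,0,7,1,7](2) P2=[3,4,2,3,4,0](1)
Move 5: P1 pit5 -> P1=[6,1,0,7,1,0](3) P2=[4,5,3,4,5,1](1)
Move 6: P1 pit0 -> P1=[0,2,1,8,2,1](4) P2=[4,5,3,4,5,1](1)
Move 7: P2 pit1 -> P1=[0,2,1,8,2,1](4) P2=[4,0,4,5,6,2](2)
Move 8: P1 pit1 -> P1=[0,0,2,9,2,1](4) P2=[4,0,4,5,6,2](2)

Answer: 4 2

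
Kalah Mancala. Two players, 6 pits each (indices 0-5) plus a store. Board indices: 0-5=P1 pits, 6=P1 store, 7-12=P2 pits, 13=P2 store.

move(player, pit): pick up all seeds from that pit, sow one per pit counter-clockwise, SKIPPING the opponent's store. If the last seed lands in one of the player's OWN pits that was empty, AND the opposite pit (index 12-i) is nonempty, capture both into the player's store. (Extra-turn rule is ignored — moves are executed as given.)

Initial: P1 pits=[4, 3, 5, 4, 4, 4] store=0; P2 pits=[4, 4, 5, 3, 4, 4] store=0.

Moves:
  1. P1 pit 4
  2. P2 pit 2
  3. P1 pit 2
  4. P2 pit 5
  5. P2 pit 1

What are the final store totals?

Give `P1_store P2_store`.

Move 1: P1 pit4 -> P1=[4,3,5,4,0,5](1) P2=[5,5,5,3,4,4](0)
Move 2: P2 pit2 -> P1=[5,3,5,4,0,5](1) P2=[5,5,0,4,5,5](1)
Move 3: P1 pit2 -> P1=[5,3,0,5,1,6](2) P2=[6,5,0,4,5,5](1)
Move 4: P2 pit5 -> P1=[6,4,1,6,1,6](2) P2=[6,5,0,4,5,0](2)
Move 5: P2 pit1 -> P1=[6,4,1,6,1,6](2) P2=[6,0,1,5,6,1](3)

Answer: 2 3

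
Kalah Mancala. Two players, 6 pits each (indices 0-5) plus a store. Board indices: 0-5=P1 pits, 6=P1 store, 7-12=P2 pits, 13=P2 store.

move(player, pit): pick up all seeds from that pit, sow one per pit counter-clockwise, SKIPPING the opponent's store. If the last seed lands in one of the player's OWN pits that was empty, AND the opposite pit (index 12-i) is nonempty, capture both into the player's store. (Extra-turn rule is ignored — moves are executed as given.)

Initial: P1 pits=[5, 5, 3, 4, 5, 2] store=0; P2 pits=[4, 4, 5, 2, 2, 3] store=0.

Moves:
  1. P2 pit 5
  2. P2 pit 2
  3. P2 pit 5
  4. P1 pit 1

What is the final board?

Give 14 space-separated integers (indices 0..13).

Answer: 7 0 4 5 6 3 1 5 4 0 3 3 0 3

Derivation:
Move 1: P2 pit5 -> P1=[6,6,3,4,5,2](0) P2=[4,4,5,2,2,0](1)
Move 2: P2 pit2 -> P1=[7,6,3,4,5,2](0) P2=[4,4,0,3,3,1](2)
Move 3: P2 pit5 -> P1=[7,6,3,4,5,2](0) P2=[4,4,0,3,3,0](3)
Move 4: P1 pit1 -> P1=[7,0,4,5,6,3](1) P2=[5,4,0,3,3,0](3)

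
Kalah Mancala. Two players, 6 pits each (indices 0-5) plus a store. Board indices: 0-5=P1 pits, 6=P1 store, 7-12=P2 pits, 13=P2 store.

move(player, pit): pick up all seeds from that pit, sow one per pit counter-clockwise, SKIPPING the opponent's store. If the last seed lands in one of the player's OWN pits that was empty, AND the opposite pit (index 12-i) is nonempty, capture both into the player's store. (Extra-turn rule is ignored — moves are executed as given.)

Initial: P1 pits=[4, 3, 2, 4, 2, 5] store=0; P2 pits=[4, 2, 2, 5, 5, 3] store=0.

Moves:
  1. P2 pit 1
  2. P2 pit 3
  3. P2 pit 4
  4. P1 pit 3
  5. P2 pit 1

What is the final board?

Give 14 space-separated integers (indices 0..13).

Move 1: P2 pit1 -> P1=[4,3,2,4,2,5](0) P2=[4,0,3,6,5,3](0)
Move 2: P2 pit3 -> P1=[5,4,3,4,2,5](0) P2=[4,0,3,0,6,4](1)
Move 3: P2 pit4 -> P1=[6,5,4,5,2,5](0) P2=[4,0,3,0,0,5](2)
Move 4: P1 pit3 -> P1=[6,5,4,0,3,6](1) P2=[5,1,3,0,0,5](2)
Move 5: P2 pit1 -> P1=[6,5,4,0,3,6](1) P2=[5,0,4,0,0,5](2)

Answer: 6 5 4 0 3 6 1 5 0 4 0 0 5 2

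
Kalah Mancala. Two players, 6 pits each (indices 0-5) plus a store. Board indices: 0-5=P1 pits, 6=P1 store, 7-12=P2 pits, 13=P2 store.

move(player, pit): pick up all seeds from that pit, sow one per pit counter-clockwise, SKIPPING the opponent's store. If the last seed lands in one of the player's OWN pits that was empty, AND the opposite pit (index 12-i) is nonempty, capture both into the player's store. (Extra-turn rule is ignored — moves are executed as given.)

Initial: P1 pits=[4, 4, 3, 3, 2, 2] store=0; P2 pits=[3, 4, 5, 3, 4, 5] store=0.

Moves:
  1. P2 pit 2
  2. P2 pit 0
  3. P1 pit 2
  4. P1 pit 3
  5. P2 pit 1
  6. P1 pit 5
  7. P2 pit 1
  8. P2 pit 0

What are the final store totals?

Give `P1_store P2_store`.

Answer: 2 2

Derivation:
Move 1: P2 pit2 -> P1=[5,4,3,3,2,2](0) P2=[3,4,0,4,5,6](1)
Move 2: P2 pit0 -> P1=[5,4,3,3,2,2](0) P2=[0,5,1,5,5,6](1)
Move 3: P1 pit2 -> P1=[5,4,0,4,3,3](0) P2=[0,5,1,5,5,6](1)
Move 4: P1 pit3 -> P1=[5,4,0,0,4,4](1) P2=[1,5,1,5,5,6](1)
Move 5: P2 pit1 -> P1=[5,4,0,0,4,4](1) P2=[1,0,2,6,6,7](2)
Move 6: P1 pit5 -> P1=[5,4,0,0,4,0](2) P2=[2,1,3,6,6,7](2)
Move 7: P2 pit1 -> P1=[5,4,0,0,4,0](2) P2=[2,0,4,6,6,7](2)
Move 8: P2 pit0 -> P1=[5,4,0,0,4,0](2) P2=[0,1,5,6,6,7](2)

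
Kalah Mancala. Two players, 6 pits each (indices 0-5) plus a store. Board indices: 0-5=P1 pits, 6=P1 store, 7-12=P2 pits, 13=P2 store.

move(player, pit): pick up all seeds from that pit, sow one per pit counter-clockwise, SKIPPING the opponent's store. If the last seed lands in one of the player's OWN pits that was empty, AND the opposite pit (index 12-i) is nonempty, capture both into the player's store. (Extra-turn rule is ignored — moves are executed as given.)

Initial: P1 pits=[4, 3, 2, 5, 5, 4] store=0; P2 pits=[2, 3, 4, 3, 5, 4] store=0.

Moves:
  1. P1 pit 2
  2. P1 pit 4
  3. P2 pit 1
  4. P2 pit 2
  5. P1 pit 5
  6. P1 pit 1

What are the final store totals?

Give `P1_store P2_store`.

Answer: 7 1

Derivation:
Move 1: P1 pit2 -> P1=[4,3,0,6,6,4](0) P2=[2,3,4,3,5,4](0)
Move 2: P1 pit4 -> P1=[4,3,0,6,0,5](1) P2=[3,4,5,4,5,4](0)
Move 3: P2 pit1 -> P1=[4,3,0,6,0,5](1) P2=[3,0,6,5,6,5](0)
Move 4: P2 pit2 -> P1=[5,4,0,6,0,5](1) P2=[3,0,0,6,7,6](1)
Move 5: P1 pit5 -> P1=[5,4,0,6,0,0](2) P2=[4,1,1,7,7,6](1)
Move 6: P1 pit1 -> P1=[5,0,1,7,1,0](7) P2=[0,1,1,7,7,6](1)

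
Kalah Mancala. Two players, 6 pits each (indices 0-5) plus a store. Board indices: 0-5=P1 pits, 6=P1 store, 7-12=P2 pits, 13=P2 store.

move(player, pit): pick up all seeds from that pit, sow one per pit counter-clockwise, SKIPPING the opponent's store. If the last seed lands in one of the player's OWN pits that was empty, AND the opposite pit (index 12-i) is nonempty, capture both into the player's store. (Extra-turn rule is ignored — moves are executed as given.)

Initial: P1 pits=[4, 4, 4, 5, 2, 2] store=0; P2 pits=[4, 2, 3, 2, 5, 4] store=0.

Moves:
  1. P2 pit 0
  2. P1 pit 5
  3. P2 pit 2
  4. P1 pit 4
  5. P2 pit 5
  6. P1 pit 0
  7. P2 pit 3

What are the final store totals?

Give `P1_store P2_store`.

Answer: 2 3

Derivation:
Move 1: P2 pit0 -> P1=[4,4,4,5,2,2](0) P2=[0,3,4,3,6,4](0)
Move 2: P1 pit5 -> P1=[4,4,4,5,2,0](1) P2=[1,3,4,3,6,4](0)
Move 3: P2 pit2 -> P1=[4,4,4,5,2,0](1) P2=[1,3,0,4,7,5](1)
Move 4: P1 pit4 -> P1=[4,4,4,5,0,1](2) P2=[1,3,0,4,7,5](1)
Move 5: P2 pit5 -> P1=[5,5,5,6,0,1](2) P2=[1,3,0,4,7,0](2)
Move 6: P1 pit0 -> P1=[0,6,6,7,1,2](2) P2=[1,3,0,4,7,0](2)
Move 7: P2 pit3 -> P1=[1,6,6,7,1,2](2) P2=[1,3,0,0,8,1](3)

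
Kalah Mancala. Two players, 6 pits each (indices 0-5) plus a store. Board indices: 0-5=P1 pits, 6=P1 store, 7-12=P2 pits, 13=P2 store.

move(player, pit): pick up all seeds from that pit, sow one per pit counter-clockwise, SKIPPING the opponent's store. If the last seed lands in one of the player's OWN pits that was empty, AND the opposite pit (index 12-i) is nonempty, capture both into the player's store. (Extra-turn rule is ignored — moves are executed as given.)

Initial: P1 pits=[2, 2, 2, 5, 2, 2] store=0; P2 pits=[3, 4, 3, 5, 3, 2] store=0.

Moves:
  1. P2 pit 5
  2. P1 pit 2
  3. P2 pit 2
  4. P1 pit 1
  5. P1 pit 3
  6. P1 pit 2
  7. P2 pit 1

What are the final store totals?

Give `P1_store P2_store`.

Answer: 3 6

Derivation:
Move 1: P2 pit5 -> P1=[3,2,2,5,2,2](0) P2=[3,4,3,5,3,0](1)
Move 2: P1 pit2 -> P1=[3,2,0,6,3,2](0) P2=[3,4,3,5,3,0](1)
Move 3: P2 pit2 -> P1=[0,2,0,6,3,2](0) P2=[3,4,0,6,4,0](5)
Move 4: P1 pit1 -> P1=[0,0,1,7,3,2](0) P2=[3,4,0,6,4,0](5)
Move 5: P1 pit3 -> P1=[0,0,1,0,4,3](1) P2=[4,5,1,7,4,0](5)
Move 6: P1 pit2 -> P1=[0,0,0,0,4,3](3) P2=[4,5,0,7,4,0](5)
Move 7: P2 pit1 -> P1=[0,0,0,0,4,3](3) P2=[4,0,1,8,5,1](6)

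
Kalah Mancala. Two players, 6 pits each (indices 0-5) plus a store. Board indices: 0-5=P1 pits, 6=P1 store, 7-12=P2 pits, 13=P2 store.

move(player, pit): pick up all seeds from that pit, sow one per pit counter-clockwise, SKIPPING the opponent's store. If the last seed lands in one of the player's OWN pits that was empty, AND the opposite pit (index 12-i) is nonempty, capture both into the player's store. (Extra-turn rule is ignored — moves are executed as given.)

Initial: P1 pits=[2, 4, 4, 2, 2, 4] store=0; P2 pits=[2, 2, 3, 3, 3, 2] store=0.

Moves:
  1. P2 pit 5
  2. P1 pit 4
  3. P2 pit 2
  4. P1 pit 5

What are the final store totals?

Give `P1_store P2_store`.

Answer: 2 5

Derivation:
Move 1: P2 pit5 -> P1=[3,4,4,2,2,4](0) P2=[2,2,3,3,3,0](1)
Move 2: P1 pit4 -> P1=[3,4,4,2,0,5](1) P2=[2,2,3,3,3,0](1)
Move 3: P2 pit2 -> P1=[0,4,4,2,0,5](1) P2=[2,2,0,4,4,0](5)
Move 4: P1 pit5 -> P1=[0,4,4,2,0,0](2) P2=[3,3,1,5,4,0](5)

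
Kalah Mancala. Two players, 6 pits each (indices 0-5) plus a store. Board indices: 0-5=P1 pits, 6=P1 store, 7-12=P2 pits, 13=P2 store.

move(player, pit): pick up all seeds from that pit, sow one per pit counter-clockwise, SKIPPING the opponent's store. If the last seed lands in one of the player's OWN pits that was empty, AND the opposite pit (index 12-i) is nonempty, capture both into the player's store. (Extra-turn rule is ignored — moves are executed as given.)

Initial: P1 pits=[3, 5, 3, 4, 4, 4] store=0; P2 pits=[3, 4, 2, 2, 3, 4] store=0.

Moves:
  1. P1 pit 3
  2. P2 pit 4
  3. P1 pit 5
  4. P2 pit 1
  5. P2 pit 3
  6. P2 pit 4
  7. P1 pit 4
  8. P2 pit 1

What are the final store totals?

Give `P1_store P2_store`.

Move 1: P1 pit3 -> P1=[3,5,3,0,5,5](1) P2=[4,4,2,2,3,4](0)
Move 2: P2 pit4 -> P1=[4,5,3,0,5,5](1) P2=[4,4,2,2,0,5](1)
Move 3: P1 pit5 -> P1=[4,5,3,0,5,0](2) P2=[5,5,3,3,0,5](1)
Move 4: P2 pit1 -> P1=[4,5,3,0,5,0](2) P2=[5,0,4,4,1,6](2)
Move 5: P2 pit3 -> P1=[5,5,3,0,5,0](2) P2=[5,0,4,0,2,7](3)
Move 6: P2 pit4 -> P1=[5,5,3,0,5,0](2) P2=[5,0,4,0,0,8](4)
Move 7: P1 pit4 -> P1=[5,5,3,0,0,1](3) P2=[6,1,5,0,0,8](4)
Move 8: P2 pit1 -> P1=[5,5,3,0,0,1](3) P2=[6,0,6,0,0,8](4)

Answer: 3 4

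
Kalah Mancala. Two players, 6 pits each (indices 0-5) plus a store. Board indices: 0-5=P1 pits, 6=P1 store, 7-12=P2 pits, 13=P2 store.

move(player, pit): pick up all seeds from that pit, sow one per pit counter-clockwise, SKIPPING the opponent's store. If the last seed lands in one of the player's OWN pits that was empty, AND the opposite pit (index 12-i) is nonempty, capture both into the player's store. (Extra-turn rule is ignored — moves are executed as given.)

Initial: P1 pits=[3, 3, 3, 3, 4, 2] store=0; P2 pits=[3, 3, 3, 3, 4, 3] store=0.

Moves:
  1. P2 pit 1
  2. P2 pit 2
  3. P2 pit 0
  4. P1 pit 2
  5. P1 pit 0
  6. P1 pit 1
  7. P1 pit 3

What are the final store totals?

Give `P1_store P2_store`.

Move 1: P2 pit1 -> P1=[3,3,3,3,4,2](0) P2=[3,0,4,4,5,3](0)
Move 2: P2 pit2 -> P1=[3,3,3,3,4,2](0) P2=[3,0,0,5,6,4](1)
Move 3: P2 pit0 -> P1=[3,3,3,3,4,2](0) P2=[0,1,1,6,6,4](1)
Move 4: P1 pit2 -> P1=[3,3,0,4,5,3](0) P2=[0,1,1,6,6,4](1)
Move 5: P1 pit0 -> P1=[0,4,1,5,5,3](0) P2=[0,1,1,6,6,4](1)
Move 6: P1 pit1 -> P1=[0,0,2,6,6,4](0) P2=[0,1,1,6,6,4](1)
Move 7: P1 pit3 -> P1=[0,0,2,0,7,5](1) P2=[1,2,2,6,6,4](1)

Answer: 1 1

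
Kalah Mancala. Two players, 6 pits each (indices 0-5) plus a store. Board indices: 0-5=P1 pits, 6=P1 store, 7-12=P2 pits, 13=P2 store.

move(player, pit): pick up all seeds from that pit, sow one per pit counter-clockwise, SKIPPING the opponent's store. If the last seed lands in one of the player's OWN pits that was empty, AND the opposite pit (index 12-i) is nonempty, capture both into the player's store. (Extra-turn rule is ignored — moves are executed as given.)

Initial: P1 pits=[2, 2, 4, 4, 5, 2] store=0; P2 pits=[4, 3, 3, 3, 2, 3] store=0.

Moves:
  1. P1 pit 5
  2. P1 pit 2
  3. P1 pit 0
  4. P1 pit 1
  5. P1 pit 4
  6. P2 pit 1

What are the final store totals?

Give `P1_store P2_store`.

Answer: 7 0

Derivation:
Move 1: P1 pit5 -> P1=[2,2,4,4,5,0](1) P2=[5,3,3,3,2,3](0)
Move 2: P1 pit2 -> P1=[2,2,0,5,6,1](2) P2=[5,3,3,3,2,3](0)
Move 3: P1 pit0 -> P1=[0,3,0,5,6,1](6) P2=[5,3,3,0,2,3](0)
Move 4: P1 pit1 -> P1=[0,0,1,6,7,1](6) P2=[5,3,3,0,2,3](0)
Move 5: P1 pit4 -> P1=[0,0,1,6,0,2](7) P2=[6,4,4,1,3,3](0)
Move 6: P2 pit1 -> P1=[0,0,1,6,0,2](7) P2=[6,0,5,2,4,4](0)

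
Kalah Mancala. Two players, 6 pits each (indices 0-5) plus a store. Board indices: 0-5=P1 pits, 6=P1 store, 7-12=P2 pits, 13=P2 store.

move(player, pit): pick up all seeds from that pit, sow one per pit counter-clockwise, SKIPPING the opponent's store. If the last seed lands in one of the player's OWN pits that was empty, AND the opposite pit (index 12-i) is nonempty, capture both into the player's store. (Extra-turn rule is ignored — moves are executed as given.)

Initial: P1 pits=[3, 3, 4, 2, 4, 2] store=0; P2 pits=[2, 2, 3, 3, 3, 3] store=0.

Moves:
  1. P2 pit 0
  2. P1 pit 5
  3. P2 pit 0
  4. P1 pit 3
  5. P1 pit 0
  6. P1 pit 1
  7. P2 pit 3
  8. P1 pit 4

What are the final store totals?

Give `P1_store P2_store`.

Move 1: P2 pit0 -> P1=[3,3,4,2,4,2](0) P2=[0,3,4,3,3,3](0)
Move 2: P1 pit5 -> P1=[3,3,4,2,4,0](1) P2=[1,3,4,3,3,3](0)
Move 3: P2 pit0 -> P1=[3,3,4,2,4,0](1) P2=[0,4,4,3,3,3](0)
Move 4: P1 pit3 -> P1=[3,3,4,0,5,1](1) P2=[0,4,4,3,3,3](0)
Move 5: P1 pit0 -> P1=[0,4,5,0,5,1](6) P2=[0,4,0,3,3,3](0)
Move 6: P1 pit1 -> P1=[0,0,6,1,6,2](6) P2=[0,4,0,3,3,3](0)
Move 7: P2 pit3 -> P1=[0,0,6,1,6,2](6) P2=[0,4,0,0,4,4](1)
Move 8: P1 pit4 -> P1=[0,0,6,1,0,3](7) P2=[1,5,1,1,4,4](1)

Answer: 7 1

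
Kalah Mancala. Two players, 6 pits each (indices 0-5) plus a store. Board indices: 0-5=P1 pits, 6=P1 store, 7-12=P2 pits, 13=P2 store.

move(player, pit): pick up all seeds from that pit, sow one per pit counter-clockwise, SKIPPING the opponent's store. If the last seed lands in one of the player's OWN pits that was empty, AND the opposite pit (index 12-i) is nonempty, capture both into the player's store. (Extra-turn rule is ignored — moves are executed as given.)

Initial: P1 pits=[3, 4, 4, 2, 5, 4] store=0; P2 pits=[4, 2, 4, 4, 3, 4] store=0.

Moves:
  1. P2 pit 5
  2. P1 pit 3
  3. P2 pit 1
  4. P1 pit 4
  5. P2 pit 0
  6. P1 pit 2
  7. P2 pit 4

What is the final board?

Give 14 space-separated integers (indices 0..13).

Move 1: P2 pit5 -> P1=[4,5,5,2,5,4](0) P2=[4,2,4,4,3,0](1)
Move 2: P1 pit3 -> P1=[4,5,5,0,6,5](0) P2=[4,2,4,4,3,0](1)
Move 3: P2 pit1 -> P1=[4,5,5,0,6,5](0) P2=[4,0,5,5,3,0](1)
Move 4: P1 pit4 -> P1=[4,5,5,0,0,6](1) P2=[5,1,6,6,3,0](1)
Move 5: P2 pit0 -> P1=[0,5,5,0,0,6](1) P2=[0,2,7,7,4,0](6)
Move 6: P1 pit2 -> P1=[0,5,0,1,1,7](2) P2=[1,2,7,7,4,0](6)
Move 7: P2 pit4 -> P1=[1,6,0,1,1,7](2) P2=[1,2,7,7,0,1](7)

Answer: 1 6 0 1 1 7 2 1 2 7 7 0 1 7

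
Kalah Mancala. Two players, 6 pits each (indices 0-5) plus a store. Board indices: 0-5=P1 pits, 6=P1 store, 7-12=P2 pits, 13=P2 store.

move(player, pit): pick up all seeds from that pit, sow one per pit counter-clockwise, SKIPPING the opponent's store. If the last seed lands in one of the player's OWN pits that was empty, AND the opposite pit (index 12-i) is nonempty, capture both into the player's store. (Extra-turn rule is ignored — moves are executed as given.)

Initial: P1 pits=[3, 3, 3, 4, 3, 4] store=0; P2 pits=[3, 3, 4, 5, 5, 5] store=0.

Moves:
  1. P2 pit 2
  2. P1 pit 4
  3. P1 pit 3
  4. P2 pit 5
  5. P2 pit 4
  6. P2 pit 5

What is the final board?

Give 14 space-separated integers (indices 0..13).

Answer: 5 5 5 2 2 6 2 5 3 0 6 0 0 4

Derivation:
Move 1: P2 pit2 -> P1=[3,3,3,4,3,4](0) P2=[3,3,0,6,6,6](1)
Move 2: P1 pit4 -> P1=[3,3,3,4,0,5](1) P2=[4,3,0,6,6,6](1)
Move 3: P1 pit3 -> P1=[3,3,3,0,1,6](2) P2=[5,3,0,6,6,6](1)
Move 4: P2 pit5 -> P1=[4,4,4,1,2,6](2) P2=[5,3,0,6,6,0](2)
Move 5: P2 pit4 -> P1=[5,5,5,2,2,6](2) P2=[5,3,0,6,0,1](3)
Move 6: P2 pit5 -> P1=[5,5,5,2,2,6](2) P2=[5,3,0,6,0,0](4)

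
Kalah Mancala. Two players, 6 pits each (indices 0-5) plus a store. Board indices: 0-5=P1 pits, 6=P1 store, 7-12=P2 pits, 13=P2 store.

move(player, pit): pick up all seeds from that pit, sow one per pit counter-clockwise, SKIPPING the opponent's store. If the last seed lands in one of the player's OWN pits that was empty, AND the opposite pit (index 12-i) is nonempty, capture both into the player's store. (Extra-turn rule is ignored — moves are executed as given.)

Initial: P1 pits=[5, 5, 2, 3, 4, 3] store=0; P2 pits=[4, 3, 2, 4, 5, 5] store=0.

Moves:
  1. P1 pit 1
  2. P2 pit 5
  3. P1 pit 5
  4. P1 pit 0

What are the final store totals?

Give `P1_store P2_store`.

Move 1: P1 pit1 -> P1=[5,0,3,4,5,4](1) P2=[4,3,2,4,5,5](0)
Move 2: P2 pit5 -> P1=[6,1,4,5,5,4](1) P2=[4,3,2,4,5,0](1)
Move 3: P1 pit5 -> P1=[6,1,4,5,5,0](2) P2=[5,4,3,4,5,0](1)
Move 4: P1 pit0 -> P1=[0,2,5,6,6,1](3) P2=[5,4,3,4,5,0](1)

Answer: 3 1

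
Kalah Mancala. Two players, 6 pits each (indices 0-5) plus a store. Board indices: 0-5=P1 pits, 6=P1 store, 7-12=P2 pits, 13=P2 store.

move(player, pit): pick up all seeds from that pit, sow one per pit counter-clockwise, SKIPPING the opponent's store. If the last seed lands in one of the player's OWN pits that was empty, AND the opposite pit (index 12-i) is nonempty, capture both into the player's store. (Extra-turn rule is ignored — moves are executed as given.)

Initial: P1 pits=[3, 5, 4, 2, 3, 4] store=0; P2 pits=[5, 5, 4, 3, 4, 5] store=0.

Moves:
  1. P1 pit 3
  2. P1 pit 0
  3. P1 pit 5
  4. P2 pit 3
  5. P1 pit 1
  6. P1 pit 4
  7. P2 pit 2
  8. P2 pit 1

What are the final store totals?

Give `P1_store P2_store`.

Answer: 8 2

Derivation:
Move 1: P1 pit3 -> P1=[3,5,4,0,4,5](0) P2=[5,5,4,3,4,5](0)
Move 2: P1 pit0 -> P1=[0,6,5,0,4,5](5) P2=[5,5,0,3,4,5](0)
Move 3: P1 pit5 -> P1=[0,6,5,0,4,0](6) P2=[6,6,1,4,4,5](0)
Move 4: P2 pit3 -> P1=[1,6,5,0,4,0](6) P2=[6,6,1,0,5,6](1)
Move 5: P1 pit1 -> P1=[1,0,6,1,5,1](7) P2=[7,6,1,0,5,6](1)
Move 6: P1 pit4 -> P1=[1,0,6,1,0,2](8) P2=[8,7,2,0,5,6](1)
Move 7: P2 pit2 -> P1=[1,0,6,1,0,2](8) P2=[8,7,0,1,6,6](1)
Move 8: P2 pit1 -> P1=[2,1,6,1,0,2](8) P2=[8,0,1,2,7,7](2)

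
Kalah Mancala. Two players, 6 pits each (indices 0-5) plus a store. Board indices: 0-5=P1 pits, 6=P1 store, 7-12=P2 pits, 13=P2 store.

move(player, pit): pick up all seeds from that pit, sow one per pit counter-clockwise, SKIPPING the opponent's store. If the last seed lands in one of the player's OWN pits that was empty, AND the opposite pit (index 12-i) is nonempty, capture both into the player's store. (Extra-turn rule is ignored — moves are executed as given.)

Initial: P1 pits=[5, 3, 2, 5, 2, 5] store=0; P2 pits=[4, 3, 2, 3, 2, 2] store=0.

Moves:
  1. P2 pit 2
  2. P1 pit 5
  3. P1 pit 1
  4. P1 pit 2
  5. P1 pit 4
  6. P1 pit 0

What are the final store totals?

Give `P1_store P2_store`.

Move 1: P2 pit2 -> P1=[5,3,2,5,2,5](0) P2=[4,3,0,4,3,2](0)
Move 2: P1 pit5 -> P1=[5,3,2,5,2,0](1) P2=[5,4,1,5,3,2](0)
Move 3: P1 pit1 -> P1=[5,0,3,6,3,0](1) P2=[5,4,1,5,3,2](0)
Move 4: P1 pit2 -> P1=[5,0,0,7,4,0](7) P2=[0,4,1,5,3,2](0)
Move 5: P1 pit4 -> P1=[5,0,0,7,0,1](8) P2=[1,5,1,5,3,2](0)
Move 6: P1 pit0 -> P1=[0,1,1,8,1,2](8) P2=[1,5,1,5,3,2](0)

Answer: 8 0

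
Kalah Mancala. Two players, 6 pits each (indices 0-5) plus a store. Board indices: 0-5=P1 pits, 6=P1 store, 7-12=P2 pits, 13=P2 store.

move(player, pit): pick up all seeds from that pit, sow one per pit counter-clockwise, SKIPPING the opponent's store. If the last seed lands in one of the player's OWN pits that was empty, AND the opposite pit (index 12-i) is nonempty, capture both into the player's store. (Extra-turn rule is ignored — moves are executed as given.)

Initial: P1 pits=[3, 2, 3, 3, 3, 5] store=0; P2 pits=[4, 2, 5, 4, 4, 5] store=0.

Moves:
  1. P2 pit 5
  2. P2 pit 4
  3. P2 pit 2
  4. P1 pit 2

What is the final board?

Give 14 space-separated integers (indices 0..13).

Move 1: P2 pit5 -> P1=[4,3,4,4,3,5](0) P2=[4,2,5,4,4,0](1)
Move 2: P2 pit4 -> P1=[5,4,4,4,3,5](0) P2=[4,2,5,4,0,1](2)
Move 3: P2 pit2 -> P1=[6,4,4,4,3,5](0) P2=[4,2,0,5,1,2](3)
Move 4: P1 pit2 -> P1=[6,4,0,5,4,6](1) P2=[4,2,0,5,1,2](3)

Answer: 6 4 0 5 4 6 1 4 2 0 5 1 2 3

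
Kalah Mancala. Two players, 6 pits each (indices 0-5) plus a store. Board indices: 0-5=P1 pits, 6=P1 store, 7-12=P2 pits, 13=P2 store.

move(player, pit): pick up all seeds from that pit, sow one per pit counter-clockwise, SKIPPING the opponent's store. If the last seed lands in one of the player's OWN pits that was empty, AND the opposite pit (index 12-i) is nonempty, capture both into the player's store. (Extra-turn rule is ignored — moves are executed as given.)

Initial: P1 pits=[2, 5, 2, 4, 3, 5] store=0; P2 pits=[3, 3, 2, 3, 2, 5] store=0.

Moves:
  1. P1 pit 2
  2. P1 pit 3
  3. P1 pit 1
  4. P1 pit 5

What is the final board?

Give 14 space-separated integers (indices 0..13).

Answer: 2 0 1 1 6 0 3 5 5 3 4 3 6 0

Derivation:
Move 1: P1 pit2 -> P1=[2,5,0,5,4,5](0) P2=[3,3,2,3,2,5](0)
Move 2: P1 pit3 -> P1=[2,5,0,0,5,6](1) P2=[4,4,2,3,2,5](0)
Move 3: P1 pit1 -> P1=[2,0,1,1,6,7](2) P2=[4,4,2,3,2,5](0)
Move 4: P1 pit5 -> P1=[2,0,1,1,6,0](3) P2=[5,5,3,4,3,6](0)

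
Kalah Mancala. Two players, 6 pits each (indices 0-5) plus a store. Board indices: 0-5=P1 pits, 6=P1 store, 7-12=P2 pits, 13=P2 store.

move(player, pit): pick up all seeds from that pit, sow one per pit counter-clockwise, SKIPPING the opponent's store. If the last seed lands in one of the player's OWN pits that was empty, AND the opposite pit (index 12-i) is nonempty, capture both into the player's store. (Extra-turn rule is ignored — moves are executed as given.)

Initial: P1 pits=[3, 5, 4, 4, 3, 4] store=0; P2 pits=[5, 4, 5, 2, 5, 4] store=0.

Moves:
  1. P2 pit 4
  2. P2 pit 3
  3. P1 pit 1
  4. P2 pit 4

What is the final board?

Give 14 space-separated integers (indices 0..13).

Answer: 4 0 6 5 4 5 1 6 4 5 0 0 7 1

Derivation:
Move 1: P2 pit4 -> P1=[4,6,5,4,3,4](0) P2=[5,4,5,2,0,5](1)
Move 2: P2 pit3 -> P1=[4,6,5,4,3,4](0) P2=[5,4,5,0,1,6](1)
Move 3: P1 pit1 -> P1=[4,0,6,5,4,5](1) P2=[6,4,5,0,1,6](1)
Move 4: P2 pit4 -> P1=[4,0,6,5,4,5](1) P2=[6,4,5,0,0,7](1)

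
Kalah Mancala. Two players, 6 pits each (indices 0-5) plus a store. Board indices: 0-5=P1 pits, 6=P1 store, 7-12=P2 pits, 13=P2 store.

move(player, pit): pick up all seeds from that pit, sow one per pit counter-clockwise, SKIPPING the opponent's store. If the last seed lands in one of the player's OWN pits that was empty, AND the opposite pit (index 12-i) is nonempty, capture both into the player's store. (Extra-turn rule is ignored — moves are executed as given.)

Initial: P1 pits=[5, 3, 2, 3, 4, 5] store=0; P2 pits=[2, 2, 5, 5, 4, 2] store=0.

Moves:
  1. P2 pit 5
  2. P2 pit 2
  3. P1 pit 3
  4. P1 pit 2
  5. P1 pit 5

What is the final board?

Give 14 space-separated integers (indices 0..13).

Move 1: P2 pit5 -> P1=[6,3,2,3,4,5](0) P2=[2,2,5,5,4,0](1)
Move 2: P2 pit2 -> P1=[7,3,2,3,4,5](0) P2=[2,2,0,6,5,1](2)
Move 3: P1 pit3 -> P1=[7,3,2,0,5,6](1) P2=[2,2,0,6,5,1](2)
Move 4: P1 pit2 -> P1=[7,3,0,1,6,6](1) P2=[2,2,0,6,5,1](2)
Move 5: P1 pit5 -> P1=[7,3,0,1,6,0](2) P2=[3,3,1,7,6,1](2)

Answer: 7 3 0 1 6 0 2 3 3 1 7 6 1 2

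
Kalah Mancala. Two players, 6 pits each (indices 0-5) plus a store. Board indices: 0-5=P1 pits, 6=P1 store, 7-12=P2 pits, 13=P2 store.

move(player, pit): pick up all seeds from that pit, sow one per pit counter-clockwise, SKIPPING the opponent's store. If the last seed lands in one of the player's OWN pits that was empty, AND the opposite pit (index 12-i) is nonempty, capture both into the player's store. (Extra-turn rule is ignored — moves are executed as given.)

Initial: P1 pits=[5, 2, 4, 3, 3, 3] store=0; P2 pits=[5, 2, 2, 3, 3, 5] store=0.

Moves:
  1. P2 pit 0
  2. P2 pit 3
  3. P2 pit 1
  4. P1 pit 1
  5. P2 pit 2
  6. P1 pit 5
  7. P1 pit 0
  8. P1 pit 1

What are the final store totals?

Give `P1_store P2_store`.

Answer: 2 2

Derivation:
Move 1: P2 pit0 -> P1=[5,2,4,3,3,3](0) P2=[0,3,3,4,4,6](0)
Move 2: P2 pit3 -> P1=[6,2,4,3,3,3](0) P2=[0,3,3,0,5,7](1)
Move 3: P2 pit1 -> P1=[6,2,4,3,3,3](0) P2=[0,0,4,1,6,7](1)
Move 4: P1 pit1 -> P1=[6,0,5,4,3,3](0) P2=[0,0,4,1,6,7](1)
Move 5: P2 pit2 -> P1=[6,0,5,4,3,3](0) P2=[0,0,0,2,7,8](2)
Move 6: P1 pit5 -> P1=[6,0,5,4,3,0](1) P2=[1,1,0,2,7,8](2)
Move 7: P1 pit0 -> P1=[0,1,6,5,4,1](2) P2=[1,1,0,2,7,8](2)
Move 8: P1 pit1 -> P1=[0,0,7,5,4,1](2) P2=[1,1,0,2,7,8](2)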